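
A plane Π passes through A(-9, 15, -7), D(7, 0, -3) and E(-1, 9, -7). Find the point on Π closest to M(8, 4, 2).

(5, 0, -1)

AD = (16, -15, 4), AE = (8, -6, 0); a normal to Π is AD × AE = (24, 32, 24).
Using A: Π has equation 24x + 32y + 24z = 96.
Foot = M − λn with λ = (n·M − d)/|n|² = (368 − 96)/2176 = 1/8.
Foot = (8, 4, 2) − (1/8)·(24, 32, 24) = (5, 0, -1).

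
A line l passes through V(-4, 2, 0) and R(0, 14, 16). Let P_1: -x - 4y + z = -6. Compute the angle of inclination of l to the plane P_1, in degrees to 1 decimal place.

A direction vector for l is R − V = (4, 12, 16).
sin θ = |n·v| / (|n||v|) = |-36| / (√18 · √416) = 0.41603.
θ ≈ 24.6°.

24.6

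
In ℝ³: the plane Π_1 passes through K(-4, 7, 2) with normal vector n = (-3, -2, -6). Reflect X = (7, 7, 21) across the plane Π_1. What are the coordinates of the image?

(-11, -5, -15)

Π_1: n·r = n·K gives -3x - 2y - 6z = -14.
λ = (n·X − d)/|n|² = (-161 − (-14))/49 = -3.
Reflection = X − 2λn = (7, 7, 21) − (-6)·(-3, -2, -6) = (-11, -5, -15).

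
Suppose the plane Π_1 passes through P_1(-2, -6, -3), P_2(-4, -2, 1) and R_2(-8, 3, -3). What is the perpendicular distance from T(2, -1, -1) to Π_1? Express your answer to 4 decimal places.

P_1P_2 = (-2, 4, 4), P_1R_2 = (-6, 9, 0); a normal to Π_1 is P_1P_2 × P_1R_2 = (-36, -24, 6).
Using P_1: Π_1 has equation -36x - 24y + 6z = 198.
n·T − d = (-36)·(2) + (-24)·(-1) + (6)·(-1) − 198 = -252; |n| = √1908.
Distance = |-252| / √1908 = 252/√1908 ≈ 5.7691.

5.7691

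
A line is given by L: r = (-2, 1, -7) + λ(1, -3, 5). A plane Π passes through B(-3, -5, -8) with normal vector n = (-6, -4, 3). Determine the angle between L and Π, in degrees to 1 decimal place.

Π: n·r = n·B gives -6x - 4y + 3z = 14.
sin θ = |n·v| / (|n||v|) = |21| / (√61 · √35) = 0.45449.
θ ≈ 27.0°.

27.0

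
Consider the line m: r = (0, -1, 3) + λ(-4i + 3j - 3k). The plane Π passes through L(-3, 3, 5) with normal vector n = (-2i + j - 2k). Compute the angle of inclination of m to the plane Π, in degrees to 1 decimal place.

76.4

Π: n·r = n·L gives -2x + y - 2z = -1.
sin θ = |n·v| / (|n||v|) = |17| / (√9 · √34) = 0.97183.
θ ≈ 76.4°.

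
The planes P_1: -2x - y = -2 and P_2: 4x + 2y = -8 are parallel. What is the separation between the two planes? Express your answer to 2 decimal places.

2.68

Rescale P_2 by 1/(-2): -2x - y = 4. Then distance = |-2 − 4| / √5 ≈ 2.68.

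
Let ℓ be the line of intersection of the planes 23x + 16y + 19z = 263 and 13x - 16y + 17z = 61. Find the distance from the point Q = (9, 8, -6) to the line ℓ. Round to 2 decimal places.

Direction of ℓ: (23, 16, 19) × (13, -16, 17) = (576, -144, -576).
A point on ℓ: solving the two plane equations with x = -1 gives (-1, 6, 10).
Taking (-1, 6, 10) on ℓ with direction v = (576, -144, -576): w = Q − (-1, 6, 10) = (10, 2, -16), and w × v = (-3456, -3456, -2592).
Distance = |w × v| / |v| = √30606336 / √684288 ≈ 6.69.

6.69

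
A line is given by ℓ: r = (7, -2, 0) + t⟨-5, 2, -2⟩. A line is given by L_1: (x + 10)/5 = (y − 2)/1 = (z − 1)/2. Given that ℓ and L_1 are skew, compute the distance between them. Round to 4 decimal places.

7.2421

L_1 has direction (5, 1, 2) through (-10, 2, 1).
Common perpendicular direction n = (-5, 2, -2) × (5, 1, 2) = (6, 0, -15).
With w = (-10, 2, 1) − (7, -2, 0) = (-17, 4, 1), w · n = -117.
Distance = |w · n| / |n| = |-117| / √261 ≈ 7.2421.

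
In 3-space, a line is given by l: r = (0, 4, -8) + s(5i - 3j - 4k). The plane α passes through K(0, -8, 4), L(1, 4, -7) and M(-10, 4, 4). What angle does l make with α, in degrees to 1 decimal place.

KL = (1, 12, -11), KM = (-10, 12, 0); a normal to α is KL × KM = (132, 110, 132).
Using K: α has equation 132x + 110y + 132z = -352.
sin θ = |n·v| / (|n||v|) = |-198| / (√46948 · √50) = 0.12923.
θ ≈ 7.4°.

7.4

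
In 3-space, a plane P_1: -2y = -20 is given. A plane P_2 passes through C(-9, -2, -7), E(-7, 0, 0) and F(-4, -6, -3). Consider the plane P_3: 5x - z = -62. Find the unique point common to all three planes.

(-11, 10, 7)

CE = (2, 2, 7), CF = (5, -4, 4); a normal to P_2 is CE × CF = (36, 27, -18).
Using C: P_2 has equation 36x + 27y - 18z = -252.
Solving the 3×3 linear system -2y = -20, 36x + 27y - 18z = -252, 5x - z = -62 (e.g. by elimination or Cramer's rule, determinant = 108) gives (-11, 10, 7).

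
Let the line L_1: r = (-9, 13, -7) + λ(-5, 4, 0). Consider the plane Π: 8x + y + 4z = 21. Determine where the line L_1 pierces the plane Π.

(6, 1, -7)

Substitute r = (-9, 13, -7) + t(-5, 4, 0) into the plane: -87 + (-36)t = 21, so t = -3.
Intersection: (-9, 13, -7) + (-3)·(-5, 4, 0) = (6, 1, -7).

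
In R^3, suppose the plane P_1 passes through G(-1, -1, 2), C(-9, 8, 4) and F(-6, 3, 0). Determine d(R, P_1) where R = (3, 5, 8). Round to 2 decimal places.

GC = (-8, 9, 2), GF = (-5, 4, -2); a normal to P_1 is GC × GF = (-26, -26, 13).
Using G: P_1 has equation -26x - 26y + 13z = 78.
n·R − d = (-26)·(3) + (-26)·(5) + (13)·(8) − 78 = -182; |n| = √1521.
Distance = |-182| / √1521 = 182/√1521 ≈ 4.67.

4.67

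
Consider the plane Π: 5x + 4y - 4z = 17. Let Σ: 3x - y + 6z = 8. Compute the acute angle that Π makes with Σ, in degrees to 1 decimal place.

75.3

cos θ = |n₁·n₂| / (|n₁||n₂|) = |-13| / (√57 · √46).
θ = arccos(0.25388) ≈ 75.3°.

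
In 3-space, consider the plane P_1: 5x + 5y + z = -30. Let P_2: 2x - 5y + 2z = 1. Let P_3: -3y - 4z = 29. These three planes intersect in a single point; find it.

Solving the 3×3 linear system 5x + 5y + z = -30, 2x - 5y + 2z = 1, -3y - 4z = 29 (e.g. by elimination or Cramer's rule, determinant = 164) gives (-2, -3, -5).

(-2, -3, -5)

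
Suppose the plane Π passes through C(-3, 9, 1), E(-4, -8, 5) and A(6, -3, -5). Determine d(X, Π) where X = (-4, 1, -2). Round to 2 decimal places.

3.93

CE = (-1, -17, 4), CA = (9, -12, -6); a normal to Π is CE × CA = (150, 30, 165).
Using C: Π has equation 150x + 30y + 165z = -15.
n·X − d = (150)·(-4) + (30)·(1) + (165)·(-2) − (-15) = -885; |n| = √50625.
Distance = |-885| / √50625 = 885/√50625 ≈ 3.93.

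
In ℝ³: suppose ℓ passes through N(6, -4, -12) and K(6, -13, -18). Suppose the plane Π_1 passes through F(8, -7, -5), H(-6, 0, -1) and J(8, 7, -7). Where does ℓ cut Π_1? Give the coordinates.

(6, 5, -6)

A direction vector for ℓ is K − N = (0, -9, -6).
FH = (-14, 7, 4), FJ = (0, 14, -2); a normal to Π_1 is FH × FJ = (-70, -28, -196).
Using F: Π_1 has equation -70x - 28y - 196z = 616.
Substitute r = (6, -4, -12) + t(0, -9, -6) into the plane: 2044 + 1428t = 616, so t = -1.
Intersection: (6, -4, -12) + (-1)·(0, -9, -6) = (6, 5, -6).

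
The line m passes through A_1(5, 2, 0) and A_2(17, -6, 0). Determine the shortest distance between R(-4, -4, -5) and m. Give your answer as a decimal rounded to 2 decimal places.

11.17

A direction vector for m is A_2 − A_1 = (12, -8, 0).
Taking (5, 2, 0) on m with direction v = (12, -8, 0): w = R − (5, 2, 0) = (-9, -6, -5), and w × v = (-40, -60, 144).
Distance = |w × v| / |v| = √25936 / √208 ≈ 11.17.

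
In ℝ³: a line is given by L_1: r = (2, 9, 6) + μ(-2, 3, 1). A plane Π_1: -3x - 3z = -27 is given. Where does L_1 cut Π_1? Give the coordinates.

(4, 6, 5)

Substitute r = (2, 9, 6) + t(-2, 3, 1) into the plane: -24 + 3t = -27, so t = -1.
Intersection: (2, 9, 6) + (-1)·(-2, 3, 1) = (4, 6, 5).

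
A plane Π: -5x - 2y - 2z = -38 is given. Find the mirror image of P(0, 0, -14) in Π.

λ = (n·P − d)/|n|² = (28 − (-38))/33 = 2.
Reflection = P − 2λn = (0, 0, -14) − 4·(-5, -2, -2) = (20, 8, -6).

(20, 8, -6)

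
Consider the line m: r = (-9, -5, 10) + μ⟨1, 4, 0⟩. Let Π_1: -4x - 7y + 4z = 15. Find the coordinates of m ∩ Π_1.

(-6, 7, 10)

Substitute r = (-9, -5, 10) + t(1, 4, 0) into the plane: 111 + (-32)t = 15, so t = 3.
Intersection: (-9, -5, 10) + 3·(1, 4, 0) = (-6, 7, 10).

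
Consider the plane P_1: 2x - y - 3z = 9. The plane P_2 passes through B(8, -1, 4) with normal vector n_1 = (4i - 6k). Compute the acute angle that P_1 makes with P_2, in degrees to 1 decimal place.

P_2: n_1·r = n_1·B gives 4x - 6z = 8.
cos θ = |n₁·n₂| / (|n₁||n₂|) = |26| / (√14 · √52).
θ = arccos(0.96362) ≈ 15.5°.

15.5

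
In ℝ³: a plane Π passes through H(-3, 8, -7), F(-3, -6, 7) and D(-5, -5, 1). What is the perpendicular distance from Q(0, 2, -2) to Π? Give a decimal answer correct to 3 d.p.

2.959

HF = (0, -14, 14), HD = (-2, -13, 8); a normal to Π is HF × HD = (70, -28, -28).
Using H: Π has equation 70x - 28y - 28z = -238.
n·Q − d = (70)·(0) + (-28)·(2) + (-28)·(-2) − (-238) = 238; |n| = √6468.
Distance = |238| / √6468 = 238/√6468 ≈ 2.959.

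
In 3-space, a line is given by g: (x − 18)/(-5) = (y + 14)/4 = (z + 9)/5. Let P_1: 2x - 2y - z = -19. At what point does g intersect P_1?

(-2, 2, 11)

g has direction (-5, 4, 5) through (18, -14, -9).
Substitute r = (18, -14, -9) + t(-5, 4, 5) into the plane: 73 + (-23)t = -19, so t = 4.
Intersection: (18, -14, -9) + 4·(-5, 4, 5) = (-2, 2, 11).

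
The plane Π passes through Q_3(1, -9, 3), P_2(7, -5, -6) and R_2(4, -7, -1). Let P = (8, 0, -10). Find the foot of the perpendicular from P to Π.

Q_3P_2 = (6, 4, -9), Q_3R_2 = (3, 2, -4); a normal to Π is Q_3P_2 × Q_3R_2 = (2, -3, 0).
Using Q_3: Π has equation 2x - 3y = 29.
Foot = P − λn with λ = (n·P − d)/|n|² = (16 − 29)/13 = -1.
Foot = (8, 0, -10) − (-1)·(2, -3, 0) = (10, -3, -10).

(10, -3, -10)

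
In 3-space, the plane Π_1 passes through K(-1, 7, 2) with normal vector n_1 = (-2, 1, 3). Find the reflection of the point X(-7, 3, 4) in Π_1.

Π_1: n_1·r = n_1·K gives -2x + y + 3z = 15.
λ = (n·X − d)/|n|² = (29 − 15)/14 = 1.
Reflection = X − 2λn = (-7, 3, 4) − 2·(-2, 1, 3) = (-3, 1, -2).

(-3, 1, -2)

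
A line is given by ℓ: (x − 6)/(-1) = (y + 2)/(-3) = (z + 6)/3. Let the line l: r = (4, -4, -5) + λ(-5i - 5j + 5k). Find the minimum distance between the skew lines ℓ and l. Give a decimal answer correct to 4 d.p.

ℓ has direction (-1, -3, 3) through (6, -2, -6).
Common perpendicular direction n = (-1, -3, 3) × (-5, -5, 5) = (0, -10, -10).
With w = (4, -4, -5) − (6, -2, -6) = (-2, -2, 1), w · n = 10.
Distance = |w · n| / |n| = |10| / √200 ≈ 0.7071.

0.7071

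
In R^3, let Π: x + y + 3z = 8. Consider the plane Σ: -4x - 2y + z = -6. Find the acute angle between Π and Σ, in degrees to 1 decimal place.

78.6

cos θ = |n₁·n₂| / (|n₁||n₂|) = |-3| / (√11 · √21).
θ = arccos(0.19739) ≈ 78.6°.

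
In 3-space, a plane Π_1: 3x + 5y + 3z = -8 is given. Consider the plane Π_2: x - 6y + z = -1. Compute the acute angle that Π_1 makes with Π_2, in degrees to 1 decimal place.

cos θ = |n₁·n₂| / (|n₁||n₂|) = |-24| / (√43 · √38).
θ = arccos(0.59372) ≈ 53.6°.

53.6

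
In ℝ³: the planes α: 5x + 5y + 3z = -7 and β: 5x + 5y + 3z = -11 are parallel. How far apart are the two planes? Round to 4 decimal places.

Same normal n = (5, 5, 3) with |n| = √59; distance = |-7 − (-11)| / |n| = 4/√59 ≈ 0.5208.

0.5208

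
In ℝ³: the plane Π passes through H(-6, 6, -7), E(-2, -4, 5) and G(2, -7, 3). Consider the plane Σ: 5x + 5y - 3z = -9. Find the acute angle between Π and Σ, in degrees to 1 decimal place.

HE = (4, -10, 12), HG = (8, -13, 10); a normal to Π is HE × HG = (56, 56, 28).
Using H: Π has equation 56x + 56y + 28z = -196.
cos θ = |n₁·n₂| / (|n₁||n₂|) = |476| / (√7056 · √59).
θ = arccos(0.73774) ≈ 42.5°.

42.5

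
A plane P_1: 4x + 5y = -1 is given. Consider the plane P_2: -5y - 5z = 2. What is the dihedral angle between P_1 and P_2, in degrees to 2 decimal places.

cos θ = |n₁·n₂| / (|n₁||n₂|) = |-25| / (√41 · √50).
θ = arccos(0.55216) ≈ 56.48°.

56.48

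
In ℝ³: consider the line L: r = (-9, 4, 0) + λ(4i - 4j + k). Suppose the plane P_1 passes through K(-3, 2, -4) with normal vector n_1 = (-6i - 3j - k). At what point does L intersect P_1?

P_1: n_1·r = n_1·K gives -6x - 3y - z = 16.
Substitute r = (-9, 4, 0) + t(4, -4, 1) into the plane: 42 + (-13)t = 16, so t = 2.
Intersection: (-9, 4, 0) + 2·(4, -4, 1) = (-1, -4, 2).

(-1, -4, 2)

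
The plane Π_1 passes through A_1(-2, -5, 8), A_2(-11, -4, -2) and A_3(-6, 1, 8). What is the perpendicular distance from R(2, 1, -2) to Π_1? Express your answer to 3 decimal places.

11.168

A_1A_2 = (-9, 1, -10), A_1A_3 = (-4, 6, 0); a normal to Π_1 is A_1A_2 × A_1A_3 = (60, 40, -50).
Using A_1: Π_1 has equation 60x + 40y - 50z = -720.
n·R − d = (60)·(2) + (40)·(1) + (-50)·(-2) − (-720) = 980; |n| = √7700.
Distance = |980| / √7700 = 980/√7700 ≈ 11.168.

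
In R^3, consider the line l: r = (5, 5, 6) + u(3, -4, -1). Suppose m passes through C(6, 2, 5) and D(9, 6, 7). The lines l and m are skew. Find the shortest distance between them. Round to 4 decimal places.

A direction vector for m is D − C = (3, 4, 2).
Common perpendicular direction n = (3, -4, -1) × (3, 4, 2) = (-4, -9, 24).
With w = (6, 2, 5) − (5, 5, 6) = (1, -3, -1), w · n = -1.
Distance = |w · n| / |n| = |-1| / √673 ≈ 0.0385.

0.0385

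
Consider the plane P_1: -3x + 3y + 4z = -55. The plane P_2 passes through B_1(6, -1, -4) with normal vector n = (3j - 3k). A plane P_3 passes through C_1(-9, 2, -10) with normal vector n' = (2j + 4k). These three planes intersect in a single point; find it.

P_2: n·r = n·B_1 gives 3y - 3z = 9.
P_3: n'·r = n'·C_1 gives 2y + 4z = -36.
Solving the 3×3 linear system -3x + 3y + 4z = -55, 3y - 3z = 9, 2y + 4z = -36 (e.g. by elimination or Cramer's rule, determinant = -54) gives (5, -4, -7).

(5, -4, -7)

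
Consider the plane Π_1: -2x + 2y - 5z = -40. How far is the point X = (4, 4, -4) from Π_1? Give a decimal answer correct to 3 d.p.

n·X − d = (-2)·(4) + (2)·(4) + (-5)·(-4) − (-40) = 60; |n| = √33.
Distance = |60| / √33 = 60/√33 ≈ 10.445.

10.445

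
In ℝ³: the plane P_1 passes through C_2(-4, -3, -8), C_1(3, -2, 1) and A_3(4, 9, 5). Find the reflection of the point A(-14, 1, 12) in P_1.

(16, 7, -12)

C_2C_1 = (7, 1, 9), C_2A_3 = (8, 12, 13); a normal to P_1 is C_2C_1 × C_2A_3 = (-95, -19, 76).
Using C_2: P_1 has equation -95x - 19y + 76z = -171.
λ = (n·A − d)/|n|² = (2223 − (-171))/15162 = 3/19.
Reflection = A − 2λn = (-14, 1, 12) − (6/19)·(-95, -19, 76) = (16, 7, -12).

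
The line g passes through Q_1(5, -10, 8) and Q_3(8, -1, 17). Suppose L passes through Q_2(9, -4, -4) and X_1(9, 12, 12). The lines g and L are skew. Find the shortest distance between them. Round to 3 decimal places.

A direction vector for g is Q_3 − Q_1 = (3, 9, 9).
A direction vector for L is X_1 − Q_2 = (0, 16, 16).
Common perpendicular direction n = (3, 9, 9) × (0, 16, 16) = (0, -48, 48).
With w = (9, -4, -4) − (5, -10, 8) = (4, 6, -12), w · n = -864.
Distance = |w · n| / |n| = |-864| / √4608 ≈ 12.728.

12.728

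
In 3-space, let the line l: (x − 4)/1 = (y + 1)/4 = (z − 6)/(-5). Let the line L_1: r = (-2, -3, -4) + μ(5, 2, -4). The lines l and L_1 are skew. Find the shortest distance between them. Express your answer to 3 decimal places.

l has direction (1, 4, -5) through (4, -1, 6).
Common perpendicular direction n = (1, 4, -5) × (5, 2, -4) = (-6, -21, -18).
With w = (-2, -3, -4) − (4, -1, 6) = (-6, -2, -10), w · n = 258.
Distance = |w · n| / |n| = |258| / √801 ≈ 9.116.

9.116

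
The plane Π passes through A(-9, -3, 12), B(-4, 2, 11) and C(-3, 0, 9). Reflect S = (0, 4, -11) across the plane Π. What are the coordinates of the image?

AB = (5, 5, -1), AC = (6, 3, -3); a normal to Π is AB × AC = (-12, 9, -15).
Using A: Π has equation -12x + 9y - 15z = -99.
λ = (n·S − d)/|n|² = (201 − (-99))/450 = 2/3.
Reflection = S − 2λn = (0, 4, -11) − (4/3)·(-12, 9, -15) = (16, -8, 9).

(16, -8, 9)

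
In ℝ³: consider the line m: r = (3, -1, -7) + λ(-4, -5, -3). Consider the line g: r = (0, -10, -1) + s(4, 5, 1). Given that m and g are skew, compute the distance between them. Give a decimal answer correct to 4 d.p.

3.2796

Common perpendicular direction n = (-4, -5, -3) × (4, 5, 1) = (10, -8, 0).
With w = (0, -10, -1) − (3, -1, -7) = (-3, -9, 6), w · n = 42.
Distance = |w · n| / |n| = |42| / √164 ≈ 3.2796.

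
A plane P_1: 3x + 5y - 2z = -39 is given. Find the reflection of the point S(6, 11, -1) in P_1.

λ = (n·S − d)/|n|² = (75 − (-39))/38 = 3.
Reflection = S − 2λn = (6, 11, -1) − 6·(3, 5, -2) = (-12, -19, 11).

(-12, -19, 11)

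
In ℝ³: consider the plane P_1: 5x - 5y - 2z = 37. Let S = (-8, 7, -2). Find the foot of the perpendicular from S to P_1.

(2, -3, -6)

Foot = S − λn with λ = (n·S − d)/|n|² = (-71 − 37)/54 = -2.
Foot = (-8, 7, -2) − (-2)·(5, -5, -2) = (2, -3, -6).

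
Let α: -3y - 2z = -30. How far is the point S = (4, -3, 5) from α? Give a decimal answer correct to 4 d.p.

n·S − d = (0)·(4) + (-3)·(-3) + (-2)·(5) − (-30) = 29; |n| = √13.
Distance = |29| / √13 = 29/√13 ≈ 8.0432.

8.0432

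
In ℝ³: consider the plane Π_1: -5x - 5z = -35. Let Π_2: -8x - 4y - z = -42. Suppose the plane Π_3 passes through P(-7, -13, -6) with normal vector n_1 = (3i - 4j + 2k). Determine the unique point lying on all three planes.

Π_3: n_1·r = n_1·P gives 3x - 4y + 2z = 19.
Solving the 3×3 linear system -5x - 5z = -35, -8x - 4y - z = -42, 3x - 4y + 2z = 19 (e.g. by elimination or Cramer's rule, determinant = -160) gives (5, 0, 2).

(5, 0, 2)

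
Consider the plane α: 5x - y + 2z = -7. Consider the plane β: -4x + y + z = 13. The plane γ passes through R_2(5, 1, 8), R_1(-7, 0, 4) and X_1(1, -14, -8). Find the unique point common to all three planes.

(-3, -2, 3)

R_2R_1 = (-12, -1, -4), R_2X_1 = (-4, -15, -16); a normal to γ is R_2R_1 × R_2X_1 = (-44, -176, 176).
Using R_2: γ has equation -44x - 176y + 176z = 1012.
Solving the 3×3 linear system 5x - y + 2z = -7, -4x + y + z = 13, -44x - 176y + 176z = 1012 (e.g. by elimination or Cramer's rule, determinant = 2596) gives (-3, -2, 3).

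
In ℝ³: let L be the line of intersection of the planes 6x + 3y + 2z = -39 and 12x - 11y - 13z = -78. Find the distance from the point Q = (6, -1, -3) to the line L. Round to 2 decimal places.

12.89

Direction of L: (6, 3, 2) × (12, -11, -13) = (-17, 102, -102).
A point on L: solving the two plane equations with x = -7 gives (-7, 3, -3).
Taking (-7, 3, -3) on L with direction v = (-17, 102, -102): w = Q − (-7, 3, -3) = (13, -4, 0), and w × v = (408, 1326, 1258).
Distance = |w × v| / |v| = √3507304 / √21097 ≈ 12.89.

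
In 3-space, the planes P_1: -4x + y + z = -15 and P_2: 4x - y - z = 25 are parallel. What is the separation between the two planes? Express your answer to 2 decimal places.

2.36

Rescale P_2 by 1/(-1): -4x + y + z = -25. Then distance = |-15 − (-25)| / √18 ≈ 2.36.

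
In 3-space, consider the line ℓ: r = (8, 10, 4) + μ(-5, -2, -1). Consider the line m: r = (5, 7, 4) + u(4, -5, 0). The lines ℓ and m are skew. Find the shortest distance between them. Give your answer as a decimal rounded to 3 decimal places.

0.803

Common perpendicular direction n = (-5, -2, -1) × (4, -5, 0) = (-5, -4, 33).
With w = (5, 7, 4) − (8, 10, 4) = (-3, -3, 0), w · n = 27.
Distance = |w · n| / |n| = |27| / √1130 ≈ 0.803.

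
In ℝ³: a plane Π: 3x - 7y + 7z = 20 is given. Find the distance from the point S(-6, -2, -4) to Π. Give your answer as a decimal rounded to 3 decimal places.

n·S − d = (3)·(-6) + (-7)·(-2) + (7)·(-4) − 20 = -52; |n| = √107.
Distance = |-52| / √107 = 52/√107 ≈ 5.027.

5.027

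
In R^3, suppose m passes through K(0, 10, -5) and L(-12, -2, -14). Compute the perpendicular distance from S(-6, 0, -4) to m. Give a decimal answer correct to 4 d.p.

6.8003

A direction vector for m is L − K = (-12, -12, -9).
Taking (0, 10, -5) on m with direction v = (-12, -12, -9): w = S − (0, 10, -5) = (-6, -10, 1), and w × v = (102, -66, -48).
Distance = |w × v| / |v| = √17064 / √369 ≈ 6.8003.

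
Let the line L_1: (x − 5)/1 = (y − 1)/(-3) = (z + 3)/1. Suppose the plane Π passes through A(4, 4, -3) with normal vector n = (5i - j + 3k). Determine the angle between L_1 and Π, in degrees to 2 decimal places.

L_1 has direction (1, -3, 1) through (5, 1, -3).
Π: n·r = n·A gives 5x - y + 3z = 7.
sin θ = |n·v| / (|n||v|) = |11| / (√35 · √11) = 0.56061.
θ ≈ 34.10°.

34.10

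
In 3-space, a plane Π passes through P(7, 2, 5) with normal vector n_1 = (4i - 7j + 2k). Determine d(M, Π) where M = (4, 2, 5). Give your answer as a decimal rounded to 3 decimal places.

1.445

Π: n_1·r = n_1·P gives 4x - 7y + 2z = 24.
n·M − d = (4)·(4) + (-7)·(2) + (2)·(5) − 24 = -12; |n| = √69.
Distance = |-12| / √69 = 12/√69 ≈ 1.445.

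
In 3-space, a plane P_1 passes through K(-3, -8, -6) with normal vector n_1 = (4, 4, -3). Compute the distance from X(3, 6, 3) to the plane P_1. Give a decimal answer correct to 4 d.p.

P_1: n_1·r = n_1·K gives 4x + 4y - 3z = -26.
n·X − d = (4)·(3) + (4)·(6) + (-3)·(3) − (-26) = 53; |n| = √41.
Distance = |53| / √41 = 53/√41 ≈ 8.2772.

8.2772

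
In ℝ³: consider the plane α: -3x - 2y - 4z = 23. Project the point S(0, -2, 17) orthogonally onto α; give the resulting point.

(-9, -8, 5)

Foot = S − λn with λ = (n·S − d)/|n|² = (-64 − 23)/29 = -3.
Foot = (0, -2, 17) − (-3)·(-3, -2, -4) = (-9, -8, 5).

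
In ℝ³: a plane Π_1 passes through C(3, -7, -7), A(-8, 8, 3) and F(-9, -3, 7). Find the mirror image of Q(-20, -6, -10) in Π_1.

(10, 0, 14)

CA = (-11, 15, 10), CF = (-12, 4, 14); a normal to Π_1 is CA × CF = (170, 34, 136).
Using C: Π_1 has equation 170x + 34y + 136z = -680.
λ = (n·Q − d)/|n|² = (-4964 − (-680))/48552 = -3/34.
Reflection = Q − 2λn = (-20, -6, -10) − (-3/17)·(170, 34, 136) = (10, 0, 14).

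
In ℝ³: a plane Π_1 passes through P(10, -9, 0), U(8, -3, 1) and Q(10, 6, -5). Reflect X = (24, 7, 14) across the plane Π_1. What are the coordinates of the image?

PU = (-2, 6, 1), PQ = (0, 15, -5); a normal to Π_1 is PU × PQ = (-45, -10, -30).
Using P: Π_1 has equation -45x - 10y - 30z = -360.
λ = (n·X − d)/|n|² = (-1570 − (-360))/3025 = -2/5.
Reflection = X − 2λn = (24, 7, 14) − (-4/5)·(-45, -10, -30) = (-12, -1, -10).

(-12, -1, -10)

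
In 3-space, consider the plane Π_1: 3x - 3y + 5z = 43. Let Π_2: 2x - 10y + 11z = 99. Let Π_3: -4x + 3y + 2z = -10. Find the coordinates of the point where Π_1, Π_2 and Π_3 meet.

Solving the 3×3 linear system 3x - 3y + 5z = 43, 2x - 10y + 11z = 99, -4x + 3y + 2z = -10 (e.g. by elimination or Cramer's rule, determinant = -185) gives (2, -4, 5).

(2, -4, 5)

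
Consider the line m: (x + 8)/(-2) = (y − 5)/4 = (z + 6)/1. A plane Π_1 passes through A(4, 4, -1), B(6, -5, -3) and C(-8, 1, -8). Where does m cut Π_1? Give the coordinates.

m has direction (-2, 4, 1) through (-8, 5, -6).
AB = (2, -9, -2), AC = (-12, -3, -7); a normal to Π_1 is AB × AC = (57, 38, -114).
Using A: Π_1 has equation 57x + 38y - 114z = 494.
Substitute r = (-8, 5, -6) + t(-2, 4, 1) into the plane: 418 + (-76)t = 494, so t = -1.
Intersection: (-8, 5, -6) + (-1)·(-2, 4, 1) = (-6, 1, -7).

(-6, 1, -7)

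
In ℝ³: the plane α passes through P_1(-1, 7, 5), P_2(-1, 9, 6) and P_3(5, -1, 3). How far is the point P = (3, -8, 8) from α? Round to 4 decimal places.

7.8571

P_1P_2 = (0, 2, 1), P_1P_3 = (6, -8, -2); a normal to α is P_1P_2 × P_1P_3 = (4, 6, -12).
Using P_1: α has equation 4x + 6y - 12z = -22.
n·P − d = (4)·(3) + (6)·(-8) + (-12)·(8) − (-22) = -110; |n| = √196.
Distance = |-110| / √196 = 110/√196 ≈ 7.8571.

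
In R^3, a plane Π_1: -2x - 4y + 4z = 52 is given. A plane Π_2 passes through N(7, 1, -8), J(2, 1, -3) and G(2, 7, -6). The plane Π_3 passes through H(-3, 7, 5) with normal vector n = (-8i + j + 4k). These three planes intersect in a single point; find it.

(-4, -5, 6)

NJ = (-5, 0, 5), NG = (-5, 6, 2); a normal to Π_2 is NJ × NG = (-30, -15, -30).
Using N: Π_2 has equation -30x - 15y - 30z = 15.
Π_3: n·r = n·H gives -8x + y + 4z = 51.
Solving the 3×3 linear system -2x - 4y + 4z = 52, -30x - 15y - 30z = 15, -8x + y + 4z = 51 (e.g. by elimination or Cramer's rule, determinant = -1980) gives (-4, -5, 6).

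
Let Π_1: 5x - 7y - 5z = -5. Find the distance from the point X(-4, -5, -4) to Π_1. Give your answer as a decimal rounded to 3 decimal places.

n·X − d = (5)·(-4) + (-7)·(-5) + (-5)·(-4) − (-5) = 40; |n| = √99.
Distance = |40| / √99 = 40/√99 ≈ 4.020.

4.020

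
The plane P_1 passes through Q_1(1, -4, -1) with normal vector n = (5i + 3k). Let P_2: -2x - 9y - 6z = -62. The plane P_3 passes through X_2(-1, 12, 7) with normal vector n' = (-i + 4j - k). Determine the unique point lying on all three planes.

(4, 10, -6)

P_1: n·r = n·Q_1 gives 5x + 3z = 2.
P_3: n'·r = n'·X_2 gives -x + 4y - z = 42.
Solving the 3×3 linear system 5x + 3z = 2, -2x - 9y - 6z = -62, -x + 4y - z = 42 (e.g. by elimination or Cramer's rule, determinant = 114) gives (4, 10, -6).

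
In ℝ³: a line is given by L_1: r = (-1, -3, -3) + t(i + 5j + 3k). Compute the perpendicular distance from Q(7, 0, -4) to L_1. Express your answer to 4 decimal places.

Taking (-1, -3, -3) on L_1 with direction v = (1, 5, 3): w = Q − (-1, -3, -3) = (8, 3, -1), and w × v = (14, -25, 37).
Distance = |w × v| / |v| = √2190 / √35 ≈ 7.9102.

7.9102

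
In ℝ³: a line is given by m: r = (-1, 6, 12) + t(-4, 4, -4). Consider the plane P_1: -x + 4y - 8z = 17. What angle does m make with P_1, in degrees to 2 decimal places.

sin θ = |n·v| / (|n||v|) = |52| / (√81 · √48) = 0.83395.
θ ≈ 56.51°.

56.51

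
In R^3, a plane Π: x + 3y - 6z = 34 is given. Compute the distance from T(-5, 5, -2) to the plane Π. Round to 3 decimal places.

n·T − d = (1)·(-5) + (3)·(5) + (-6)·(-2) − 34 = -12; |n| = √46.
Distance = |-12| / √46 = 12/√46 ≈ 1.769.

1.769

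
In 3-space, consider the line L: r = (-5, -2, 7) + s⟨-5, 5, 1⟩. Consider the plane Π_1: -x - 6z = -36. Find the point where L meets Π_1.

Substitute r = (-5, -2, 7) + t(-5, 5, 1) into the plane: -37 + (-1)t = -36, so t = -1.
Intersection: (-5, -2, 7) + (-1)·(-5, 5, 1) = (0, -7, 6).

(0, -7, 6)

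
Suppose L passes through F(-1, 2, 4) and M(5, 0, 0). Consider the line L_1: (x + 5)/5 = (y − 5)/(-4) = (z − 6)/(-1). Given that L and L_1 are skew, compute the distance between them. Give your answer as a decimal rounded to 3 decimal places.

0.577

A direction vector for L is M − F = (6, -2, -4).
L_1 has direction (5, -4, -1) through (-5, 5, 6).
Common perpendicular direction n = (6, -2, -4) × (5, -4, -1) = (-14, -14, -14).
With w = (-5, 5, 6) − (-1, 2, 4) = (-4, 3, 2), w · n = -14.
Distance = |w · n| / |n| = |-14| / √588 ≈ 0.577.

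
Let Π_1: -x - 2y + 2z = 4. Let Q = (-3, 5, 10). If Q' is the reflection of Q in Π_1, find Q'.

λ = (n·Q − d)/|n|² = (13 − 4)/9 = 1.
Reflection = Q − 2λn = (-3, 5, 10) − 2·(-1, -2, 2) = (-1, 9, 6).

(-1, 9, 6)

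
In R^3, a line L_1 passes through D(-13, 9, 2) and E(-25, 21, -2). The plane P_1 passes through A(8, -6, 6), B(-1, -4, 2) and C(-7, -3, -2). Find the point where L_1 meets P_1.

(-1, -3, 6)

A direction vector for L_1 is E − D = (-12, 12, -4).
AB = (-9, 2, -4), AC = (-15, 3, -8); a normal to P_1 is AB × AC = (-4, -12, 3).
Using A: P_1 has equation -4x - 12y + 3z = 58.
Substitute r = (-13, 9, 2) + t(-12, 12, -4) into the plane: -50 + (-108)t = 58, so t = -1.
Intersection: (-13, 9, 2) + (-1)·(-12, 12, -4) = (-1, -3, 6).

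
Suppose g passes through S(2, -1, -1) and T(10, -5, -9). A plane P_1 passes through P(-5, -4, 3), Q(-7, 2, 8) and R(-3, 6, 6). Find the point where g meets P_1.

(-4, 2, 5)

A direction vector for g is T − S = (8, -4, -8).
PQ = (-2, 6, 5), PR = (2, 10, 3); a normal to P_1 is PQ × PR = (-32, 16, -32).
Using P: P_1 has equation -32x + 16y - 32z = 0.
Substitute r = (2, -1, -1) + t(8, -4, -8) into the plane: -48 + (-64)t = 0, so t = -3/4.
Intersection: (2, -1, -1) + (-3/4)·(8, -4, -8) = (-4, 2, 5).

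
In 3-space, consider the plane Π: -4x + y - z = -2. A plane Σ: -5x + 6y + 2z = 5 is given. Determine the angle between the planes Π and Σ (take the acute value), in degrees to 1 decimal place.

cos θ = |n₁·n₂| / (|n₁||n₂|) = |24| / (√18 · √65).
θ = arccos(0.70165) ≈ 45.4°.

45.4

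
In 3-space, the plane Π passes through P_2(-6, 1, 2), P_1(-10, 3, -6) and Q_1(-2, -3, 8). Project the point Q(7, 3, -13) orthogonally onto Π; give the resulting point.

P_2P_1 = (-4, 2, -8), P_2Q_1 = (4, -4, 6); a normal to Π is P_2P_1 × P_2Q_1 = (-20, -8, 8).
Using P_2: Π has equation -20x - 8y + 8z = 128.
Foot = Q − λn with λ = (n·Q − d)/|n|² = (-268 − 128)/528 = -3/4.
Foot = (7, 3, -13) − (-3/4)·(-20, -8, 8) = (-8, -3, -7).

(-8, -3, -7)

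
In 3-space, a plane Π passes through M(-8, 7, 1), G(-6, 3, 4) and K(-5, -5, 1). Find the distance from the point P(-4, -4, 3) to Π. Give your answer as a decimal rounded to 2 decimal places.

MG = (2, -4, 3), MK = (3, -12, 0); a normal to Π is MG × MK = (36, 9, -12).
Using M: Π has equation 36x + 9y - 12z = -237.
n·P − d = (36)·(-4) + (9)·(-4) + (-12)·(3) − (-237) = 21; |n| = √1521.
Distance = |21| / √1521 = 21/√1521 ≈ 0.54.

0.54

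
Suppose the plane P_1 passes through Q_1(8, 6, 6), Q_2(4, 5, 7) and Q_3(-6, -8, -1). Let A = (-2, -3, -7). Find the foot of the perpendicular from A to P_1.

Q_1Q_2 = (-4, -1, 1), Q_1Q_3 = (-14, -14, -7); a normal to P_1 is Q_1Q_2 × Q_1Q_3 = (21, -42, 42).
Using Q_1: P_1 has equation 21x - 42y + 42z = 168.
Foot = A − λn with λ = (n·A − d)/|n|² = (-210 − 168)/3969 = -2/21.
Foot = (-2, -3, -7) − (-2/21)·(21, -42, 42) = (0, -7, -3).

(0, -7, -3)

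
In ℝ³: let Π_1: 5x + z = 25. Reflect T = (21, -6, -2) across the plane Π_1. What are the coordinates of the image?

(-9, -6, -8)

λ = (n·T − d)/|n|² = (103 − 25)/26 = 3.
Reflection = T − 2λn = (21, -6, -2) − 6·(5, 0, 1) = (-9, -6, -8).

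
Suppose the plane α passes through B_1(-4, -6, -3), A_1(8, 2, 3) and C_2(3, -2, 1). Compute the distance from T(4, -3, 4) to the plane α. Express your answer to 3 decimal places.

0.781

B_1A_1 = (12, 8, 6), B_1C_2 = (7, 4, 4); a normal to α is B_1A_1 × B_1C_2 = (8, -6, -8).
Using B_1: α has equation 8x - 6y - 8z = 28.
n·T − d = (8)·(4) + (-6)·(-3) + (-8)·(4) − 28 = -10; |n| = √164.
Distance = |-10| / √164 = 10/√164 ≈ 0.781.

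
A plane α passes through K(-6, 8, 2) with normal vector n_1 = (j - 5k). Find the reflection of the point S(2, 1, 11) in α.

α: n_1·r = n_1·K gives y - 5z = -2.
λ = (n·S − d)/|n|² = (-54 − (-2))/26 = -2.
Reflection = S − 2λn = (2, 1, 11) − (-4)·(0, 1, -5) = (2, 5, -9).

(2, 5, -9)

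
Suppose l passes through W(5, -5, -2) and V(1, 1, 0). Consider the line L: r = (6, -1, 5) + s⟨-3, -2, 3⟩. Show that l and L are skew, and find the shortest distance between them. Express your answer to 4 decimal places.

6.5928

A direction vector for l is V − W = (-4, 6, 2).
Common perpendicular direction n = (-4, 6, 2) × (-3, -2, 3) = (22, 6, 26).
With w = (6, -1, 5) − (5, -5, -2) = (1, 4, 7), w · n = 228.
Since n ≠ 0 the lines are not parallel, and w · n = 228 ≠ 0 so they do not intersect; hence they are skew.
Distance = |w · n| / |n| = |228| / √1196 ≈ 6.5928.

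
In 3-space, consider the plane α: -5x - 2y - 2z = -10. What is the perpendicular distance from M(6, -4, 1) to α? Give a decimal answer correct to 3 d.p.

n·M − d = (-5)·(6) + (-2)·(-4) + (-2)·(1) − (-10) = -14; |n| = √33.
Distance = |-14| / √33 = 14/√33 ≈ 2.437.

2.437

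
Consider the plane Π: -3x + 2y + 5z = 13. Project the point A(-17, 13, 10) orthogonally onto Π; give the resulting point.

(-8, 7, -5)

Foot = A − λn with λ = (n·A − d)/|n|² = (127 − 13)/38 = 3.
Foot = (-17, 13, 10) − 3·(-3, 2, 5) = (-8, 7, -5).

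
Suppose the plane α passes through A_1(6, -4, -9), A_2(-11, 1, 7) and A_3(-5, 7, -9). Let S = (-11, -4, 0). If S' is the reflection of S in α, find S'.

(-3, 4, 6)

A_1A_2 = (-17, 5, 16), A_1A_3 = (-11, 11, 0); a normal to α is A_1A_2 × A_1A_3 = (-176, -176, -132).
Using A_1: α has equation -176x - 176y - 132z = 836.
λ = (n·S − d)/|n|² = (2640 − 836)/79376 = 1/44.
Reflection = S − 2λn = (-11, -4, 0) − (1/22)·(-176, -176, -132) = (-3, 4, 6).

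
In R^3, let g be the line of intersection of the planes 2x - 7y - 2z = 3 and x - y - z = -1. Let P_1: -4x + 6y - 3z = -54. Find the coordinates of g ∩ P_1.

(6, -1, 8)

Direction of g: (2, -7, -2) × (1, -1, -1) = (5, 0, 5).
A point on g: solving the two plane equations with x = -4 gives (-4, -1, -2).
Substitute r = (-4, -1, -2) + t(5, 0, 5) into the plane: 16 + (-35)t = -54, so t = 2.
Intersection: (-4, -1, -2) + 2·(5, 0, 5) = (6, -1, 8).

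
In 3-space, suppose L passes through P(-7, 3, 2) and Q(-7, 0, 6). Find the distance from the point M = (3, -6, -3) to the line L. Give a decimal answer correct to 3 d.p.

A direction vector for L is Q − P = (0, -3, 4).
Taking (-7, 3, 2) on L with direction v = (0, -3, 4): w = M − (-7, 3, 2) = (10, -9, -5), and w × v = (-51, -40, -30).
Distance = |w × v| / |v| = √5101 / √25 ≈ 14.284.

14.284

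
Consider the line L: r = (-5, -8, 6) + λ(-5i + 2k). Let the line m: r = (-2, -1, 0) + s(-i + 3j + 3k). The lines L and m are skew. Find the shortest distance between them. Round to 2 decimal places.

7.86

Common perpendicular direction n = (-5, 0, 2) × (-1, 3, 3) = (-6, 13, -15).
With w = (-2, -1, 0) − (-5, -8, 6) = (3, 7, -6), w · n = 163.
Distance = |w · n| / |n| = |163| / √430 ≈ 7.86.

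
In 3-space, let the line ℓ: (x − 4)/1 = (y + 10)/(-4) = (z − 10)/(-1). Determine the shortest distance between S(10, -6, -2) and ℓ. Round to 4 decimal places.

ℓ has direction (1, -4, -1) through (4, -10, 10).
Taking (4, -10, 10) on ℓ with direction v = (1, -4, -1): w = S − (4, -10, 10) = (6, 4, -12), and w × v = (-52, -6, -28).
Distance = |w × v| / |v| = √3524 / √18 ≈ 13.9921.

13.9921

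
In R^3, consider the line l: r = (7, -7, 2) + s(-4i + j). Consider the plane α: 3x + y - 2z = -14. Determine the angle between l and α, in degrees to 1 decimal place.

sin θ = |n·v| / (|n||v|) = |-11| / (√14 · √17) = 0.71302.
θ ≈ 45.5°.

45.5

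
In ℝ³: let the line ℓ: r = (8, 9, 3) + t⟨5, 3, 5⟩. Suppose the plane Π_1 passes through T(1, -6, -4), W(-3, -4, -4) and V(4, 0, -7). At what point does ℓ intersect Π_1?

TW = (-4, 2, 0), TV = (3, 6, -3); a normal to Π_1 is TW × TV = (-6, -12, -30).
Using T: Π_1 has equation -6x - 12y - 30z = 186.
Substitute r = (8, 9, 3) + t(5, 3, 5) into the plane: -246 + (-216)t = 186, so t = -2.
Intersection: (8, 9, 3) + (-2)·(5, 3, 5) = (-2, 3, -7).

(-2, 3, -7)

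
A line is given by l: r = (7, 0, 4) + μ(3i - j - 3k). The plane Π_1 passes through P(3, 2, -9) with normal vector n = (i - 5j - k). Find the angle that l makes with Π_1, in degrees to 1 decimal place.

Π_1: n·r = n·P gives x - 5y - z = 2.
sin θ = |n·v| / (|n||v|) = |11| / (√27 · √19) = 0.48566.
θ ≈ 29.1°.

29.1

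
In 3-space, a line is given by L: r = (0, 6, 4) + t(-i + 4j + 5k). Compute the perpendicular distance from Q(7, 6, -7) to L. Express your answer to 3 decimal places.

Taking (0, 6, 4) on L with direction v = (-1, 4, 5): w = Q − (0, 6, 4) = (7, 0, -11), and w × v = (44, -24, 28).
Distance = |w × v| / |v| = √3296 / √42 ≈ 8.859.

8.859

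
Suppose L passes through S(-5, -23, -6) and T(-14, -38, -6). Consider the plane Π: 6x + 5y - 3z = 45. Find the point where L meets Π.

(7, -3, -6)

A direction vector for L is T − S = (-9, -15, 0).
Substitute r = (-5, -23, -6) + t(-9, -15, 0) into the plane: -127 + (-129)t = 45, so t = -4/3.
Intersection: (-5, -23, -6) + (-4/3)·(-9, -15, 0) = (7, -3, -6).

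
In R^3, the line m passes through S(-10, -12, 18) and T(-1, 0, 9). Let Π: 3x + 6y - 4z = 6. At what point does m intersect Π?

A direction vector for m is T − S = (9, 12, -9).
Substitute r = (-10, -12, 18) + t(9, 12, -9) into the plane: -174 + 135t = 6, so t = 4/3.
Intersection: (-10, -12, 18) + (4/3)·(9, 12, -9) = (2, 4, 6).

(2, 4, 6)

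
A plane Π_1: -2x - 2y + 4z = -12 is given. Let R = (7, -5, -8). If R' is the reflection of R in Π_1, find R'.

(3, -9, 0)

λ = (n·R − d)/|n|² = (-36 − (-12))/24 = -1.
Reflection = R − 2λn = (7, -5, -8) − (-2)·(-2, -2, 4) = (3, -9, 0).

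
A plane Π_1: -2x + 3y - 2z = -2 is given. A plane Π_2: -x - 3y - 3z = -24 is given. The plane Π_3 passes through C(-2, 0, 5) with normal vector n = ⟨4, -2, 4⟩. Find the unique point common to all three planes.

(-3, 2, 7)

Π_3: n·r = n·C gives 4x - 2y + 4z = 12.
Solving the 3×3 linear system -2x + 3y - 2z = -2, -x - 3y - 3z = -24, 4x - 2y + 4z = 12 (e.g. by elimination or Cramer's rule, determinant = -16) gives (-3, 2, 7).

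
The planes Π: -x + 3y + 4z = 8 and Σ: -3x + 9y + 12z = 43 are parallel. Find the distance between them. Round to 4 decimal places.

1.2421

Rescale Σ by 1/3: -x + 3y + 4z = 43/3. Then distance = |8 − (43/3)| / √26 ≈ 1.2421.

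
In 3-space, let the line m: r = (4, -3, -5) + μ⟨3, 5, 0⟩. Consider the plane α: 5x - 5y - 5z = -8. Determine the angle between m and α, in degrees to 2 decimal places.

11.42

sin θ = |n·v| / (|n||v|) = |-10| / (√75 · √34) = 0.19803.
θ ≈ 11.42°.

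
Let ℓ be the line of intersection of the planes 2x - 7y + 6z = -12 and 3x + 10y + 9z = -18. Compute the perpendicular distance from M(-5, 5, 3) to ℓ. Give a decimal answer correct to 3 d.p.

5.916

Direction of ℓ: (2, -7, 6) × (3, 10, 9) = (-123, 0, 41).
A point on ℓ: solving the two plane equations with x = 3 gives (3, 0, -3).
Taking (3, 0, -3) on ℓ with direction v = (-123, 0, 41): w = M − (3, 0, -3) = (-8, 5, 6), and w × v = (205, -410, 615).
Distance = |w × v| / |v| = √588350 / √16810 ≈ 5.916.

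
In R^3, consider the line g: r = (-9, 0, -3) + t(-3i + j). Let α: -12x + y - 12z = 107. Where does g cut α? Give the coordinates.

(-6, -1, -3)

Substitute r = (-9, 0, -3) + t(-3, 1, 0) into the plane: 144 + 37t = 107, so t = -1.
Intersection: (-9, 0, -3) + (-1)·(-3, 1, 0) = (-6, -1, -3).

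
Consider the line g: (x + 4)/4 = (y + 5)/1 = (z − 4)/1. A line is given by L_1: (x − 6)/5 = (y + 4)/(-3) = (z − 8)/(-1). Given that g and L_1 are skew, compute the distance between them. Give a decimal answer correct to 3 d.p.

2.017

g has direction (4, 1, 1) through (-4, -5, 4).
L_1 has direction (5, -3, -1) through (6, -4, 8).
Common perpendicular direction n = (4, 1, 1) × (5, -3, -1) = (2, 9, -17).
With w = (6, -4, 8) − (-4, -5, 4) = (10, 1, 4), w · n = -39.
Distance = |w · n| / |n| = |-39| / √374 ≈ 2.017.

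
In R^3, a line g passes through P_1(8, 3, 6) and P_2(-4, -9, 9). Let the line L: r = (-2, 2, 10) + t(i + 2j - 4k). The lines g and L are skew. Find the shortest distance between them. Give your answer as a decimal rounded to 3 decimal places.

A direction vector for g is P_2 − P_1 = (-12, -12, 3).
Common perpendicular direction n = (-12, -12, 3) × (1, 2, -4) = (42, -45, -12).
With w = (-2, 2, 10) − (8, 3, 6) = (-10, -1, 4), w · n = -423.
Distance = |w · n| / |n| = |-423| / √3933 ≈ 6.745.

6.745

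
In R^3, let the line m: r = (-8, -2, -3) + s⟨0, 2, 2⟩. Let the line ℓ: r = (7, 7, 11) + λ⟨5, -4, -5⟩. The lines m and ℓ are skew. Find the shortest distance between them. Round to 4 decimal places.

Common perpendicular direction n = (0, 2, 2) × (5, -4, -5) = (-2, 10, -10).
With w = (7, 7, 11) − (-8, -2, -3) = (15, 9, 14), w · n = -80.
Distance = |w · n| / |n| = |-80| / √204 ≈ 5.6011.

5.6011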